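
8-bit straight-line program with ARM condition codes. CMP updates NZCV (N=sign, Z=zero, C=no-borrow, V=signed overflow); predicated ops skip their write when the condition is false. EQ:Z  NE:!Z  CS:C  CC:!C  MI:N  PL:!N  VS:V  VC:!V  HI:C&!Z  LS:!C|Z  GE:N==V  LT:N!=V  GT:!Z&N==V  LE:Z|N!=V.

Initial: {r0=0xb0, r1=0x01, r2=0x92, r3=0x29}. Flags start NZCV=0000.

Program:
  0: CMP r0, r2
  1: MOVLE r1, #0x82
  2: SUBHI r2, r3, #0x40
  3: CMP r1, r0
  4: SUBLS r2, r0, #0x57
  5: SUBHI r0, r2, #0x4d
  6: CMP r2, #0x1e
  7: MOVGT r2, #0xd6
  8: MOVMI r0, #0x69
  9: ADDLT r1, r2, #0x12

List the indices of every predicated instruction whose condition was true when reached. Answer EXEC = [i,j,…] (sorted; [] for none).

0: ✓ CMP  NZCV=0010
1: · MOVLE
2: ✓ SUBHI  r2←0xe9
3: ✓ CMP  NZCV=0000
4: ✓ SUBLS  r2←0x59
5: · SUBHI
6: ✓ CMP  NZCV=0010
7: ✓ MOVGT  r2←0xd6
8: · MOVMI
9: · ADDLT

EXEC = [2,4,7]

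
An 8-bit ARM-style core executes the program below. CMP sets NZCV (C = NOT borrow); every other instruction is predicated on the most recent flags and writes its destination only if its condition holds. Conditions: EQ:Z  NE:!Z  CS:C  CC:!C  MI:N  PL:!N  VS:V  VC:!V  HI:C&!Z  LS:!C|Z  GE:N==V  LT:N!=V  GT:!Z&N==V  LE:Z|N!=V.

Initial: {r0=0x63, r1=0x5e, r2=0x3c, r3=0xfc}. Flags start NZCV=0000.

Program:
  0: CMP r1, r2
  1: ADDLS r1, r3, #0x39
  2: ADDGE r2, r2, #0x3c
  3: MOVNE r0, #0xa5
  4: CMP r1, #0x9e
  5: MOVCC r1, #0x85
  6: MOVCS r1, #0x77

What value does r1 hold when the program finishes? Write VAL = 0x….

0: ✓ CMP  NZCV=0010
1: · ADDLS
2: ✓ ADDGE  r2←0x78
3: ✓ MOVNE  r0←0xa5
4: ✓ CMP  NZCV=1001
5: ✓ MOVCC  r1←0x85
6: · MOVCS

VAL = 0x85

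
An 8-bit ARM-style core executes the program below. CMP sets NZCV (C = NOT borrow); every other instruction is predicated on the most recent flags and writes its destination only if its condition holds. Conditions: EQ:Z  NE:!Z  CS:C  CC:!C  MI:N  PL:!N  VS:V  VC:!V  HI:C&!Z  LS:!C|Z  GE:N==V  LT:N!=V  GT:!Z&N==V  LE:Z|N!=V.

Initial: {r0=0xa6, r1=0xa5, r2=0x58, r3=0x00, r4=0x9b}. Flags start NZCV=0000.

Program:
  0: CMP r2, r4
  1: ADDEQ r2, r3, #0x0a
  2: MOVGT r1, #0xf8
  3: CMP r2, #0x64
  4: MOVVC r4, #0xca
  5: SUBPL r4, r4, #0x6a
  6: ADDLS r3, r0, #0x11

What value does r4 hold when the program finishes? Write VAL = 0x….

[0] flags=1001 → (cmp)
[1] flags=1001 EQ?F → skip
[2] flags=1001 GT?T → r1=0xf8
[3] flags=1000 → (cmp)
[4] flags=1000 VC?T → r4=0xca
[5] flags=1000 PL?F → skip
[6] flags=1000 LS?T → r3=0xb7

VAL = 0xca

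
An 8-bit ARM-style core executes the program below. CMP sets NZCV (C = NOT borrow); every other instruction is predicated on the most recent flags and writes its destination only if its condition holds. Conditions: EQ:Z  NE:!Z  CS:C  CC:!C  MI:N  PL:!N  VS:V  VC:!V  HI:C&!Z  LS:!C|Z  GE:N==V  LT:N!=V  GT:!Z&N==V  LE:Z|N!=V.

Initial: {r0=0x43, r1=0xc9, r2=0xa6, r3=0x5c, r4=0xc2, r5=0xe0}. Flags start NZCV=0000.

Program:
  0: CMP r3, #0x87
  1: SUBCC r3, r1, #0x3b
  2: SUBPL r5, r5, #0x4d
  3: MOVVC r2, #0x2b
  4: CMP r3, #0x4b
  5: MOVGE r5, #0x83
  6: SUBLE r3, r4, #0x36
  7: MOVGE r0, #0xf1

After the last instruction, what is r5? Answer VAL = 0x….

VAL = 0xe0

[0] flags=1001 → (cmp)
[1] flags=1001 CC?T → r3=0x8e
[2] flags=1001 PL?F → skip
[3] flags=1001 VC?F → skip
[4] flags=0011 → (cmp)
[5] flags=0011 GE?F → skip
[6] flags=0011 LE?T → r3=0x8c
[7] flags=0011 GE?F → skip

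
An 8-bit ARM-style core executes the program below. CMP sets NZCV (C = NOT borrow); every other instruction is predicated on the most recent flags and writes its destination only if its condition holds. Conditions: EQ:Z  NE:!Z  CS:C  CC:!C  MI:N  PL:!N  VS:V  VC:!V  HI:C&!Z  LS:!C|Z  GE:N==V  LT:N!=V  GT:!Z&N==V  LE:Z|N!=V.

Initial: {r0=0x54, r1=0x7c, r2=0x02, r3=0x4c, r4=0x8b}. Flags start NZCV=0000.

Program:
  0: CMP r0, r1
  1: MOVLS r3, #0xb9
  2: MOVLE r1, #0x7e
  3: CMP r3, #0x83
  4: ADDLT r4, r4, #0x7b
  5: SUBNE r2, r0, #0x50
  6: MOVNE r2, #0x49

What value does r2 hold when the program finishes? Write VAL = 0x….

[0] flags=1000 → (cmp)
[1] flags=1000 LS?T → r3=0xb9
[2] flags=1000 LE?T → r1=0x7e
[3] flags=0010 → (cmp)
[4] flags=0010 LT?F → skip
[5] flags=0010 NE?T → r2=0x04
[6] flags=0010 NE?T → r2=0x49

VAL = 0x49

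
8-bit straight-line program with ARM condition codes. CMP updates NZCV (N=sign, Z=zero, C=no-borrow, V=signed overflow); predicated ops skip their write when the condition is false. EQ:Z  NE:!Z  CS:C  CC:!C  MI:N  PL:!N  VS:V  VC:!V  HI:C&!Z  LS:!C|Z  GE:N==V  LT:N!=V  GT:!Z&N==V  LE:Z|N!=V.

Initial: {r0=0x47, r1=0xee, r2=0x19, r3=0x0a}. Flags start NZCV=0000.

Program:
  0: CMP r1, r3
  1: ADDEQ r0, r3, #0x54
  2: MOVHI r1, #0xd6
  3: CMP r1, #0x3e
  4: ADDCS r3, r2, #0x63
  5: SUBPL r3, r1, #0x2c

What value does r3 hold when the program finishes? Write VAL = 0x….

[0] flags=1010 → (cmp)
[1] flags=1010 EQ?F → skip
[2] flags=1010 HI?T → r1=0xd6
[3] flags=1010 → (cmp)
[4] flags=1010 CS?T → r3=0x7c
[5] flags=1010 PL?F → skip

VAL = 0x7c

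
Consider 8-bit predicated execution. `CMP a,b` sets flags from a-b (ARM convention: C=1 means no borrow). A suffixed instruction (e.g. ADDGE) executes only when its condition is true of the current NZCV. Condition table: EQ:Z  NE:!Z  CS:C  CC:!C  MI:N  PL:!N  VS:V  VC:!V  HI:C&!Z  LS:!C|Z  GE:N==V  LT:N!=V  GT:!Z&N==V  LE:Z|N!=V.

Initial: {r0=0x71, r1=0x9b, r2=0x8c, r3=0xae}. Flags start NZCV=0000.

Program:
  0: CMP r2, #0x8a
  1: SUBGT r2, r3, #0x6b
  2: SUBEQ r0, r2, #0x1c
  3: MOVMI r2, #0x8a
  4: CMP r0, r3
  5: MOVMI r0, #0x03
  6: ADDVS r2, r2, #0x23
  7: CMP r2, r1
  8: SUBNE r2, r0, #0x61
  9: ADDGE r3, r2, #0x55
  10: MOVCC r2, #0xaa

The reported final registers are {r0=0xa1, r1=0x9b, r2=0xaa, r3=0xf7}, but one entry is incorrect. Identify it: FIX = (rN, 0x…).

FIX = (r0, 0x03)

0: ✓ CMP  NZCV=0010
1: ✓ SUBGT  r2←0x43
2: · SUBEQ
3: · MOVMI
4: ✓ CMP  NZCV=1001
5: ✓ MOVMI  r0←0x03
6: ✓ ADDVS  r2←0x66
7: ✓ CMP  NZCV=1001
8: ✓ SUBNE  r2←0xa2
9: ✓ ADDGE  r3←0xf7
10: ✓ MOVCC  r2←0xaa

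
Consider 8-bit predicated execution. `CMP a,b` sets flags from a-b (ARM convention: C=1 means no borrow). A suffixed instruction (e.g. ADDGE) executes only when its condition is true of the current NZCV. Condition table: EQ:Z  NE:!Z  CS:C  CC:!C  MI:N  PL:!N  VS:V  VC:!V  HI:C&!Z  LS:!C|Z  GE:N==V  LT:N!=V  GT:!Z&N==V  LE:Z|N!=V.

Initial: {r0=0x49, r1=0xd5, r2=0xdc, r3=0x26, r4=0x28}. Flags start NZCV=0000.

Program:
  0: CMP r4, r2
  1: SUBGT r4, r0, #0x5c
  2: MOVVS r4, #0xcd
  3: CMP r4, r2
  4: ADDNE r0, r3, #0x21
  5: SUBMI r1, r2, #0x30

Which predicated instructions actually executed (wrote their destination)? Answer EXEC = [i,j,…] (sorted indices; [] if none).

0: ✓ CMP  NZCV=0000
1: ✓ SUBGT  r4←0xed
2: · MOVVS
3: ✓ CMP  NZCV=0010
4: ✓ ADDNE  r0←0x47
5: · SUBMI

EXEC = [1,4]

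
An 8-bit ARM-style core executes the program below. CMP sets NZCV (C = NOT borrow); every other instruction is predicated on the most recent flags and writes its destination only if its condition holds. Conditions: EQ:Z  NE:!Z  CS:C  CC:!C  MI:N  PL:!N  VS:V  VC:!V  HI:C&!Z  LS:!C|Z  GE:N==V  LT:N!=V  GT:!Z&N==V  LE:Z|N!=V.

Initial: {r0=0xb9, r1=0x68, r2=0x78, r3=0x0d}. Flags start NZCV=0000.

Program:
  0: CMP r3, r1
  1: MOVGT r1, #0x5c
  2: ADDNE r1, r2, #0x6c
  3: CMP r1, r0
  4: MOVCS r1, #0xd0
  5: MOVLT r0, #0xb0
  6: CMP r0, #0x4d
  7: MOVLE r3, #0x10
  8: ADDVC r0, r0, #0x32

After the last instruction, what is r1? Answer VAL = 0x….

VAL = 0xd0

0: ✓ CMP  NZCV=1000
1: · MOVGT
2: ✓ ADDNE  r1←0xe4
3: ✓ CMP  NZCV=0010
4: ✓ MOVCS  r1←0xd0
5: · MOVLT
6: ✓ CMP  NZCV=0011
7: ✓ MOVLE  r3←0x10
8: · ADDVC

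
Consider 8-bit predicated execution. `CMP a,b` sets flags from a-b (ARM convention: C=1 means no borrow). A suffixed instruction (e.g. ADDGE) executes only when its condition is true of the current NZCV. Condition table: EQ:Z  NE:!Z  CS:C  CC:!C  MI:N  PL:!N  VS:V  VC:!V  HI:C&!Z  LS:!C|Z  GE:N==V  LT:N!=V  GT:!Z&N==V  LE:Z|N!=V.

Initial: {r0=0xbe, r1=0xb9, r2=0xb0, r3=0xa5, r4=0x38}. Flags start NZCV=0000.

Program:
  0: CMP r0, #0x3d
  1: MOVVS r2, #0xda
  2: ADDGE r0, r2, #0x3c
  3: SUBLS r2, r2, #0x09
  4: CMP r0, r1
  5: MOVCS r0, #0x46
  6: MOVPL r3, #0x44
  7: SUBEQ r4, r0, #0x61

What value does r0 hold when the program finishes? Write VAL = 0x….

0: ✓ CMP  NZCV=1010
1: · MOVVS
2: · ADDGE
3: · SUBLS
4: ✓ CMP  NZCV=0010
5: ✓ MOVCS  r0←0x46
6: ✓ MOVPL  r3←0x44
7: · SUBEQ

VAL = 0x46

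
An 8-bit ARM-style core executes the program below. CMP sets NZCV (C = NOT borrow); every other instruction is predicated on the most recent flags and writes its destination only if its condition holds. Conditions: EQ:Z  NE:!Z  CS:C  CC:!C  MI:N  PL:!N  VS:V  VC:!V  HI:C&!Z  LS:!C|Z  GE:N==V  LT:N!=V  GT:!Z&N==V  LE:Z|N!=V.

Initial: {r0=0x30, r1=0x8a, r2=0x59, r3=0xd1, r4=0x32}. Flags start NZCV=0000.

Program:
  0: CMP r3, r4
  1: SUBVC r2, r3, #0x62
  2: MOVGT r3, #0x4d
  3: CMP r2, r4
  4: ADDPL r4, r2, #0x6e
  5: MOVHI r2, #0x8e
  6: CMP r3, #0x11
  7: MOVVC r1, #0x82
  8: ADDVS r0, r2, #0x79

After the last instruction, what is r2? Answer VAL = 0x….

[0] flags=1010 → (cmp)
[1] flags=1010 VC?T → r2=0x6f
[2] flags=1010 GT?F → skip
[3] flags=0010 → (cmp)
[4] flags=0010 PL?T → r4=0xdd
[5] flags=0010 HI?T → r2=0x8e
[6] flags=1010 → (cmp)
[7] flags=1010 VC?T → r1=0x82
[8] flags=1010 VS?F → skip

VAL = 0x8e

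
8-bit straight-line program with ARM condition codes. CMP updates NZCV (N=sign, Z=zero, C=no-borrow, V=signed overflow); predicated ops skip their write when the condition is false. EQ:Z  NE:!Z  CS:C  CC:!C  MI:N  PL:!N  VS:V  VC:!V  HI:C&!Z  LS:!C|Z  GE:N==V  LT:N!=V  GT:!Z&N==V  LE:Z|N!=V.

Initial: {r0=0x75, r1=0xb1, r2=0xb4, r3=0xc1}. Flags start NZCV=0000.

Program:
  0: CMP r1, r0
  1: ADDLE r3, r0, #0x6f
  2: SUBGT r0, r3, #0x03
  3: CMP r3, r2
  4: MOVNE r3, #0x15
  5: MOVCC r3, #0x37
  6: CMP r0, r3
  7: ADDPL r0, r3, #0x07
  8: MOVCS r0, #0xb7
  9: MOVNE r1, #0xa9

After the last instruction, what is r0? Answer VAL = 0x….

0: ✓ CMP  NZCV=0011
1: ✓ ADDLE  r3←0xe4
2: · SUBGT
3: ✓ CMP  NZCV=0010
4: ✓ MOVNE  r3←0x15
5: · MOVCC
6: ✓ CMP  NZCV=0010
7: ✓ ADDPL  r0←0x1c
8: ✓ MOVCS  r0←0xb7
9: ✓ MOVNE  r1←0xa9

VAL = 0xb7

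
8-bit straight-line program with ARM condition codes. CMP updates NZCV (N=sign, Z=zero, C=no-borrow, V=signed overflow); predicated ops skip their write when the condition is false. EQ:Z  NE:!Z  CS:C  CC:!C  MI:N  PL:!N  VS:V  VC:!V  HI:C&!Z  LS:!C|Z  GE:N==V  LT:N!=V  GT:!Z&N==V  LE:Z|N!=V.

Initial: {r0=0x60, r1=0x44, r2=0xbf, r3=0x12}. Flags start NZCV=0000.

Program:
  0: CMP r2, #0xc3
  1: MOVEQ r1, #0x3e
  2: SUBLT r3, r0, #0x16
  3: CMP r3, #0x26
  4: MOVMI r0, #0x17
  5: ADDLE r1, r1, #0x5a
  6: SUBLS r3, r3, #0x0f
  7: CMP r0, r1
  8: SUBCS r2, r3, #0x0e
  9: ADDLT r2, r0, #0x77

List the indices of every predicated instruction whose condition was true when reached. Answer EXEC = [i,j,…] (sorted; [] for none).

EXEC = [2,8]

[0] flags=1000 → (cmp)
[1] flags=1000 EQ?F → skip
[2] flags=1000 LT?T → r3=0x4a
[3] flags=0010 → (cmp)
[4] flags=0010 MI?F → skip
[5] flags=0010 LE?F → skip
[6] flags=0010 LS?F → skip
[7] flags=0010 → (cmp)
[8] flags=0010 CS?T → r2=0x3c
[9] flags=0010 LT?F → skip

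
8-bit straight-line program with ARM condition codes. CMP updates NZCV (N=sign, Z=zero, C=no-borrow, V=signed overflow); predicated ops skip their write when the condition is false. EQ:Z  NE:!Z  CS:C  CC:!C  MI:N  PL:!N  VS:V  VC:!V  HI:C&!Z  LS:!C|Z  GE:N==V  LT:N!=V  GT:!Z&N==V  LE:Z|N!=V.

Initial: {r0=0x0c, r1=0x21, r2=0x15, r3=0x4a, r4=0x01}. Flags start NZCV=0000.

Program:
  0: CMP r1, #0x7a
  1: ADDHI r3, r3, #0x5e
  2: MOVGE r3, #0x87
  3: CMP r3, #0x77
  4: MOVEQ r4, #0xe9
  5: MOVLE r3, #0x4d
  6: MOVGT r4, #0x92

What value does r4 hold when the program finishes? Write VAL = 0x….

0: ✓ CMP  NZCV=1000
1: · ADDHI
2: · MOVGE
3: ✓ CMP  NZCV=1000
4: · MOVEQ
5: ✓ MOVLE  r3←0x4d
6: · MOVGT

VAL = 0x01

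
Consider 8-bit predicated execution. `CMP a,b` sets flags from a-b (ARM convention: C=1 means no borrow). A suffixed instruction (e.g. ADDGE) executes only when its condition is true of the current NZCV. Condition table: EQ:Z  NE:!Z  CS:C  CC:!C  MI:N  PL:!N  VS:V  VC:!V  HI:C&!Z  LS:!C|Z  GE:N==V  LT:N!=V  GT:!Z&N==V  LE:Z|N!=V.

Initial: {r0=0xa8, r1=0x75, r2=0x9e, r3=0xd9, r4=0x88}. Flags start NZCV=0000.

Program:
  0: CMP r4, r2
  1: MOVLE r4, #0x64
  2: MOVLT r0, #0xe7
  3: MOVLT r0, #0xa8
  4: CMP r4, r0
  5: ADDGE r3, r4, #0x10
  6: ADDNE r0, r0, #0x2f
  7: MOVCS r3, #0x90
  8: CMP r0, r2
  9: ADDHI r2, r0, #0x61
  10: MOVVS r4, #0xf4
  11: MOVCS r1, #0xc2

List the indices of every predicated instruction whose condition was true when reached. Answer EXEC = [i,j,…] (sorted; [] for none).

EXEC = [1,2,3,5,6,9,11]

0: ✓ CMP  NZCV=1000
1: ✓ MOVLE  r4←0x64
2: ✓ MOVLT  r0←0xe7
3: ✓ MOVLT  r0←0xa8
4: ✓ CMP  NZCV=1001
5: ✓ ADDGE  r3←0x74
6: ✓ ADDNE  r0←0xd7
7: · MOVCS
8: ✓ CMP  NZCV=0010
9: ✓ ADDHI  r2←0x38
10: · MOVVS
11: ✓ MOVCS  r1←0xc2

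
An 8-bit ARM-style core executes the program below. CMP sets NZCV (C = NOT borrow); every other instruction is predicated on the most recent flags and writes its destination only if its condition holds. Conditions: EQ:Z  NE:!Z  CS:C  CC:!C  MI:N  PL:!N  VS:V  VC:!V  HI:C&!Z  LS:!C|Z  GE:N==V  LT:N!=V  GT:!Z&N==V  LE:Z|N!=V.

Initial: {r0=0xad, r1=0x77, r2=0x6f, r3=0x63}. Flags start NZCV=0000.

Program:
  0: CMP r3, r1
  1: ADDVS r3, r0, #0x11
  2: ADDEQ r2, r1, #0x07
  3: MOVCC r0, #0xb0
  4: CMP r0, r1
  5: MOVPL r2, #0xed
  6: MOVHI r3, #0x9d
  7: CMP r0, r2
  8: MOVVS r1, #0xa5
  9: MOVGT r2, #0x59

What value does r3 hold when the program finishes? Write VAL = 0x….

VAL = 0x9d

0: ✓ CMP  NZCV=1000
1: · ADDVS
2: · ADDEQ
3: ✓ MOVCC  r0←0xb0
4: ✓ CMP  NZCV=0011
5: ✓ MOVPL  r2←0xed
6: ✓ MOVHI  r3←0x9d
7: ✓ CMP  NZCV=1000
8: · MOVVS
9: · MOVGT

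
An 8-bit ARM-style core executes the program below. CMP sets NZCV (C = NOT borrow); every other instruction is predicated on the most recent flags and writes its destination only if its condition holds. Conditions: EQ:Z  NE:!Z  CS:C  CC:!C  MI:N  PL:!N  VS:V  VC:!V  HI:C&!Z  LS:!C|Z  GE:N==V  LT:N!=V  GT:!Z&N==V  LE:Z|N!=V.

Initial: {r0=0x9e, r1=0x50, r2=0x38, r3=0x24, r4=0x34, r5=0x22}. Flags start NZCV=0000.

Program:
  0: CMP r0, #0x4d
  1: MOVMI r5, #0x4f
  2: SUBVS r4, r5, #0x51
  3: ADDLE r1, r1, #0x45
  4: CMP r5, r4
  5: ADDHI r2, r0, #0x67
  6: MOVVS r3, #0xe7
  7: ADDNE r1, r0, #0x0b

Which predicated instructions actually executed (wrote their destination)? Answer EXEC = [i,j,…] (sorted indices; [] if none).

EXEC = [2,3,7]

[0] flags=0011 → (cmp)
[1] flags=0011 MI?F → skip
[2] flags=0011 VS?T → r4=0xd1
[3] flags=0011 LE?T → r1=0x95
[4] flags=0000 → (cmp)
[5] flags=0000 HI?F → skip
[6] flags=0000 VS?F → skip
[7] flags=0000 NE?T → r1=0xa9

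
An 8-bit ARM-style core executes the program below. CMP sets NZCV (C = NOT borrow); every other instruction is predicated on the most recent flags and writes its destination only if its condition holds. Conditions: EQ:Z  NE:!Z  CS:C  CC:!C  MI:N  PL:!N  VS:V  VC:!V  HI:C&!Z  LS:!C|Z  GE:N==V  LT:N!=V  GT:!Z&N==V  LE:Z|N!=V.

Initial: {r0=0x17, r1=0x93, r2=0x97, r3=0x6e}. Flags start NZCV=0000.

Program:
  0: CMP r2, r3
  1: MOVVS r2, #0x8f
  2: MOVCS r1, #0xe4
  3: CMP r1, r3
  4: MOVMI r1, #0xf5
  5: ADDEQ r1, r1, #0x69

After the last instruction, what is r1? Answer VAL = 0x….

VAL = 0xe4

[0] flags=0011 → (cmp)
[1] flags=0011 VS?T → r2=0x8f
[2] flags=0011 CS?T → r1=0xe4
[3] flags=0011 → (cmp)
[4] flags=0011 MI?F → skip
[5] flags=0011 EQ?F → skip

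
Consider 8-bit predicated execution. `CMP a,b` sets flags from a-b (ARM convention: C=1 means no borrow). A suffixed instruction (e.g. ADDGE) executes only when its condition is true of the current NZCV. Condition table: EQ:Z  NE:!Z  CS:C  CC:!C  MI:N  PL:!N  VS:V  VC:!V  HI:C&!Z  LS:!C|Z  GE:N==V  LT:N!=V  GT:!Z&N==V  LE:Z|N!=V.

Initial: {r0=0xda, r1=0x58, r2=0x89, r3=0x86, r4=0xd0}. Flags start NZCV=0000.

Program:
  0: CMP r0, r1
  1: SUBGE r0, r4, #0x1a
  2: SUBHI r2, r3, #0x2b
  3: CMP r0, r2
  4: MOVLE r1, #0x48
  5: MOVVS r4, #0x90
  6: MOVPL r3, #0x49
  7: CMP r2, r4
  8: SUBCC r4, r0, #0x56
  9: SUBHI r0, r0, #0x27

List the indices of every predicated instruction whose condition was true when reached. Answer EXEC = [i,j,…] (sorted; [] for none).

0: ✓ CMP  NZCV=1010
1: · SUBGE
2: ✓ SUBHI  r2←0x5b
3: ✓ CMP  NZCV=0011
4: ✓ MOVLE  r1←0x48
5: ✓ MOVVS  r4←0x90
6: ✓ MOVPL  r3←0x49
7: ✓ CMP  NZCV=1001
8: ✓ SUBCC  r4←0x84
9: · SUBHI

EXEC = [2,4,5,6,8]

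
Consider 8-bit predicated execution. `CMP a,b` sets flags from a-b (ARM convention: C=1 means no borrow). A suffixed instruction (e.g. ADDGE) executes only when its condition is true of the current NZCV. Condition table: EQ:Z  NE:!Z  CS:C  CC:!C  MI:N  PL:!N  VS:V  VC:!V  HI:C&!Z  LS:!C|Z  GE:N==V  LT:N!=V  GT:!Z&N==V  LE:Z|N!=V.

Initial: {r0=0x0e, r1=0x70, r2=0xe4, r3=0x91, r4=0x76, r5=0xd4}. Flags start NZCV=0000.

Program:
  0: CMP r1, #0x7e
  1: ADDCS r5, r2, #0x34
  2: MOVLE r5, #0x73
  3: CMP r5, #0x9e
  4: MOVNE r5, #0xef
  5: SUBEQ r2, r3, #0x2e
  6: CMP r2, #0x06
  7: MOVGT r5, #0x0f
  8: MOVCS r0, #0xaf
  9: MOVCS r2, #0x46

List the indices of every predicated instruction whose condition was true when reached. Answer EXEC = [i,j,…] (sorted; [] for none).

[0] flags=1000 → (cmp)
[1] flags=1000 CS?F → skip
[2] flags=1000 LE?T → r5=0x73
[3] flags=1001 → (cmp)
[4] flags=1001 NE?T → r5=0xef
[5] flags=1001 EQ?F → skip
[6] flags=1010 → (cmp)
[7] flags=1010 GT?F → skip
[8] flags=1010 CS?T → r0=0xaf
[9] flags=1010 CS?T → r2=0x46

EXEC = [2,4,8,9]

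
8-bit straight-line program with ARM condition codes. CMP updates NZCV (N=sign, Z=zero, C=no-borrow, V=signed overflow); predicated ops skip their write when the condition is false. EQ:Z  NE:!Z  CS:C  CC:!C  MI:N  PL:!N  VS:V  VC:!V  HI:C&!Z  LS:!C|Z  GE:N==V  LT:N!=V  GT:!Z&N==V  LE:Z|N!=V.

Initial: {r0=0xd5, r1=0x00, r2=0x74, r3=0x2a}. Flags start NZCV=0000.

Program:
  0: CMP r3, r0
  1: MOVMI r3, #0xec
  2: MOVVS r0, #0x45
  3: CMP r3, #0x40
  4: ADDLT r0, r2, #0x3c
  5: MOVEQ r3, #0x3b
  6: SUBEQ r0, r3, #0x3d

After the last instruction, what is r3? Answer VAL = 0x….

[0] flags=0000 → (cmp)
[1] flags=0000 MI?F → skip
[2] flags=0000 VS?F → skip
[3] flags=1000 → (cmp)
[4] flags=1000 LT?T → r0=0xb0
[5] flags=1000 EQ?F → skip
[6] flags=1000 EQ?F → skip

VAL = 0x2a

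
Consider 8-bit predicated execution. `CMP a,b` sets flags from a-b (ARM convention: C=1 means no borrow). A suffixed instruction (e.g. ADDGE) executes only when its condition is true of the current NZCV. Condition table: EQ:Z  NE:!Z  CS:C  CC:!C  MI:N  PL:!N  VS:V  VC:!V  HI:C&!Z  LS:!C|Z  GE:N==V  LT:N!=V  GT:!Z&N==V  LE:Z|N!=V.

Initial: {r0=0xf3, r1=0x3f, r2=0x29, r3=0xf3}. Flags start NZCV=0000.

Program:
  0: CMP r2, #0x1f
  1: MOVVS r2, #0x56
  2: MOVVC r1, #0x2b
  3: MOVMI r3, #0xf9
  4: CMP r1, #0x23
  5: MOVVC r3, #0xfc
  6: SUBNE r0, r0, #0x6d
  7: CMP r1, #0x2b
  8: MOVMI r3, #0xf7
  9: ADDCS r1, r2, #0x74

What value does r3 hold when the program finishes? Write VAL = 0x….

[0] flags=0010 → (cmp)
[1] flags=0010 VS?F → skip
[2] flags=0010 VC?T → r1=0x2b
[3] flags=0010 MI?F → skip
[4] flags=0010 → (cmp)
[5] flags=0010 VC?T → r3=0xfc
[6] flags=0010 NE?T → r0=0x86
[7] flags=0110 → (cmp)
[8] flags=0110 MI?F → skip
[9] flags=0110 CS?T → r1=0x9d

VAL = 0xfc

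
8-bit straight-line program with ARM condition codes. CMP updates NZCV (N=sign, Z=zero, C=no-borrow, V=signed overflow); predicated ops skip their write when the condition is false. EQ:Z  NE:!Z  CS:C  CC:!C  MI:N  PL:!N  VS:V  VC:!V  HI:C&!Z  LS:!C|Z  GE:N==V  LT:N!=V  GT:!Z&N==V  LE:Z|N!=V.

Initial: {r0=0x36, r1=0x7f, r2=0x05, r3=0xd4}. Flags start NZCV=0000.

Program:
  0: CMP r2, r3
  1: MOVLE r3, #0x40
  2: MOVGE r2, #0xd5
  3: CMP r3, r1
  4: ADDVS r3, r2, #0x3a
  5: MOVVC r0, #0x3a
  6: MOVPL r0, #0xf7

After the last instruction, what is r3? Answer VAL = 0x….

0: ✓ CMP  NZCV=0000
1: · MOVLE
2: ✓ MOVGE  r2←0xd5
3: ✓ CMP  NZCV=0011
4: ✓ ADDVS  r3←0x0f
5: · MOVVC
6: ✓ MOVPL  r0←0xf7

VAL = 0x0f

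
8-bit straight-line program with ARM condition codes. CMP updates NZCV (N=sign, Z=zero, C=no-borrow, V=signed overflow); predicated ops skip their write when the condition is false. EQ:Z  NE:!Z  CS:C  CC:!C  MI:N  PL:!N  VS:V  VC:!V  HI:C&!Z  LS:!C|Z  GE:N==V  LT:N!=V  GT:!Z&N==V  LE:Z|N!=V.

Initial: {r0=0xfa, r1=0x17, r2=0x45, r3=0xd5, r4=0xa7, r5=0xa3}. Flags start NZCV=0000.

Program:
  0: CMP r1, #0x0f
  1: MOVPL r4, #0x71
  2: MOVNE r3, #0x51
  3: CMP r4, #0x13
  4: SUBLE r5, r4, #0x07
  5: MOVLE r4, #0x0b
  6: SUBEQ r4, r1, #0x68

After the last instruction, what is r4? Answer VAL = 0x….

VAL = 0x71

[0] flags=0010 → (cmp)
[1] flags=0010 PL?T → r4=0x71
[2] flags=0010 NE?T → r3=0x51
[3] flags=0010 → (cmp)
[4] flags=0010 LE?F → skip
[5] flags=0010 LE?F → skip
[6] flags=0010 EQ?F → skip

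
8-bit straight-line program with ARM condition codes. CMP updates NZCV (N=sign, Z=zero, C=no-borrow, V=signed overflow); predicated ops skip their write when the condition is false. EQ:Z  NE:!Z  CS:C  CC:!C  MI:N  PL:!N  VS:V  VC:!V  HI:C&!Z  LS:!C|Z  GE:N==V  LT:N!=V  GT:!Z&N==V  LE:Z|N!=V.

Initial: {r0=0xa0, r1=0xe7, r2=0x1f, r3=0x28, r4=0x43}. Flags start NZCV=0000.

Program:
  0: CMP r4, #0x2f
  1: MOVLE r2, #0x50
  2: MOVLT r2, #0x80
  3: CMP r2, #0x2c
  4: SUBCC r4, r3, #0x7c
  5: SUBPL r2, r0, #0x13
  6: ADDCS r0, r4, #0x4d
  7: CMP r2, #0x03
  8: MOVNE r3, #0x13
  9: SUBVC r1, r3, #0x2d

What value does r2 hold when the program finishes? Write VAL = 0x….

0: ✓ CMP  NZCV=0010
1: · MOVLE
2: · MOVLT
3: ✓ CMP  NZCV=1000
4: ✓ SUBCC  r4←0xac
5: · SUBPL
6: · ADDCS
7: ✓ CMP  NZCV=0010
8: ✓ MOVNE  r3←0x13
9: ✓ SUBVC  r1←0xe6

VAL = 0x1f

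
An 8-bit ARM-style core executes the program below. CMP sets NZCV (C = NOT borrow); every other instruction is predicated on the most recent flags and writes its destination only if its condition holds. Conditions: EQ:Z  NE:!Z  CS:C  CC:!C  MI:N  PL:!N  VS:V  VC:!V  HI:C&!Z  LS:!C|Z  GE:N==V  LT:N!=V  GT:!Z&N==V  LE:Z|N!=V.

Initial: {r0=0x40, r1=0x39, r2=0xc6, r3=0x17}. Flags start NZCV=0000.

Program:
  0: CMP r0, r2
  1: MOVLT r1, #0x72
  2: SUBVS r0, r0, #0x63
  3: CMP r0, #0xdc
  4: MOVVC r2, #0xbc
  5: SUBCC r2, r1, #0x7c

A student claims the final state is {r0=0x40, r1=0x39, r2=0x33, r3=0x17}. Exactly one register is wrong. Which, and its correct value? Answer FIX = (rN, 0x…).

[0] flags=0000 → (cmp)
[1] flags=0000 LT?F → skip
[2] flags=0000 VS?F → skip
[3] flags=0000 → (cmp)
[4] flags=0000 VC?T → r2=0xbc
[5] flags=0000 CC?T → r2=0xbd

FIX = (r2, 0xbd)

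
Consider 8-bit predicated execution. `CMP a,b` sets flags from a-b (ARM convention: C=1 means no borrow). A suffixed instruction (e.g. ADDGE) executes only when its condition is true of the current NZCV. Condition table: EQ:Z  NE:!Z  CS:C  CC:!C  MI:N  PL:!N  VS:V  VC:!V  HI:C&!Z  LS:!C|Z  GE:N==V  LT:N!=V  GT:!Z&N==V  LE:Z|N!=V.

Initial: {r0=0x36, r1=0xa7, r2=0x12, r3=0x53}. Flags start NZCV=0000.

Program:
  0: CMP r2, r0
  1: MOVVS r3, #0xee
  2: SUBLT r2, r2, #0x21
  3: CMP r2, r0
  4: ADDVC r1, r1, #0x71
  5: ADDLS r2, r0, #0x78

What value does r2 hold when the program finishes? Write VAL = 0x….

[0] flags=1000 → (cmp)
[1] flags=1000 VS?F → skip
[2] flags=1000 LT?T → r2=0xf1
[3] flags=1010 → (cmp)
[4] flags=1010 VC?T → r1=0x18
[5] flags=1010 LS?F → skip

VAL = 0xf1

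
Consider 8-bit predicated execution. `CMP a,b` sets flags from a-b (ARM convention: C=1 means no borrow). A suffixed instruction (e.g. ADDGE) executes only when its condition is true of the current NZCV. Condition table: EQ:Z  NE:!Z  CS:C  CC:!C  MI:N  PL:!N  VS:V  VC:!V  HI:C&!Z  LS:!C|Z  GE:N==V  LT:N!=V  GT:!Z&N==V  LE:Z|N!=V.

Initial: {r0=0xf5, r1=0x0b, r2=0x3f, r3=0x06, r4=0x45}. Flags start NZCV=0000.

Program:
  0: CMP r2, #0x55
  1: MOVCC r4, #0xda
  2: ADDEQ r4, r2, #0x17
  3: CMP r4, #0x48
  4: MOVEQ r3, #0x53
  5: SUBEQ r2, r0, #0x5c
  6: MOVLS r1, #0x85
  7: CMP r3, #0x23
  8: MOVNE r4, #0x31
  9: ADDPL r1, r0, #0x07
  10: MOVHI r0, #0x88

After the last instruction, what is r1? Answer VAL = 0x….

[0] flags=1000 → (cmp)
[1] flags=1000 CC?T → r4=0xda
[2] flags=1000 EQ?F → skip
[3] flags=1010 → (cmp)
[4] flags=1010 EQ?F → skip
[5] flags=1010 EQ?F → skip
[6] flags=1010 LS?F → skip
[7] flags=1000 → (cmp)
[8] flags=1000 NE?T → r4=0x31
[9] flags=1000 PL?F → skip
[10] flags=1000 HI?F → skip

VAL = 0x0b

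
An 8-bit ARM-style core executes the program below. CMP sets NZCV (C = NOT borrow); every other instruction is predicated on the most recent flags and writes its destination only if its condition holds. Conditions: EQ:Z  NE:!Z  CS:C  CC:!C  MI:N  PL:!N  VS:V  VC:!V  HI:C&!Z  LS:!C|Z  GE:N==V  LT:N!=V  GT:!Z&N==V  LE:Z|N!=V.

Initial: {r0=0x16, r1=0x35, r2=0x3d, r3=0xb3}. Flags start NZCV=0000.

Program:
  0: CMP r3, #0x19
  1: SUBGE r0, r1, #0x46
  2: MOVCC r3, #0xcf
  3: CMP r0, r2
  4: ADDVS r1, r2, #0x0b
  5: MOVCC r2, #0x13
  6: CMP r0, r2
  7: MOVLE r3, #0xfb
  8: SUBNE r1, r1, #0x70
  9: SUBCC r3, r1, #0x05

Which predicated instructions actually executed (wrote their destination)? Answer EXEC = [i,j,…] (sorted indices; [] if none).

0: ✓ CMP  NZCV=1010
1: · SUBGE
2: · MOVCC
3: ✓ CMP  NZCV=1000
4: · ADDVS
5: ✓ MOVCC  r2←0x13
6: ✓ CMP  NZCV=0010
7: · MOVLE
8: ✓ SUBNE  r1←0xc5
9: · SUBCC

EXEC = [5,8]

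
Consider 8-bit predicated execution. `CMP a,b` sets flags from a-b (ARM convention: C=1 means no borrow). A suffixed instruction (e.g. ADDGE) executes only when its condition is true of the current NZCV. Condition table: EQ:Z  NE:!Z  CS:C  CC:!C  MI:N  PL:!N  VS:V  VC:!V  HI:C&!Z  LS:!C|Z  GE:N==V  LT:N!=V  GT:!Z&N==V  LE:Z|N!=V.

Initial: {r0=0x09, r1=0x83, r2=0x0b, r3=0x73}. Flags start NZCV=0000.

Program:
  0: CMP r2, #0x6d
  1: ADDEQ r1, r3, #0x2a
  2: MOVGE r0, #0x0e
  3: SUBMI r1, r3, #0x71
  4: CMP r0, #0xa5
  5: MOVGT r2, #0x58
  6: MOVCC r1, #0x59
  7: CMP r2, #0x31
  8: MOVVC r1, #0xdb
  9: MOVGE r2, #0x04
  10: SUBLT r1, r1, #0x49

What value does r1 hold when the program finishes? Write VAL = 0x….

VAL = 0xdb

0: ✓ CMP  NZCV=1000
1: · ADDEQ
2: · MOVGE
3: ✓ SUBMI  r1←0x02
4: ✓ CMP  NZCV=0000
5: ✓ MOVGT  r2←0x58
6: ✓ MOVCC  r1←0x59
7: ✓ CMP  NZCV=0010
8: ✓ MOVVC  r1←0xdb
9: ✓ MOVGE  r2←0x04
10: · SUBLT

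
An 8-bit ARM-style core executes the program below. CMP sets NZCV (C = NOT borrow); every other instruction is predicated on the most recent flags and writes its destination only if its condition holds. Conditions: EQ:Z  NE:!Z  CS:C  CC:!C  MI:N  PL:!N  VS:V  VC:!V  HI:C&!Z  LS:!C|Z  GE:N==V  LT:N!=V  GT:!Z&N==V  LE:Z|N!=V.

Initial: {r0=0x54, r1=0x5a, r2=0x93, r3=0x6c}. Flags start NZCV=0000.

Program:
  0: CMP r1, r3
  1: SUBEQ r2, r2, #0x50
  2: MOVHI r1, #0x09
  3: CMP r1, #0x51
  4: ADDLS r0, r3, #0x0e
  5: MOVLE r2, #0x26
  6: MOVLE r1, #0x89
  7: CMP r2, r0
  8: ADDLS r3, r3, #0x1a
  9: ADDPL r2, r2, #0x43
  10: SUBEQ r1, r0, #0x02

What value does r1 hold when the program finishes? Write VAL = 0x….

VAL = 0x5a

0: ✓ CMP  NZCV=1000
1: · SUBEQ
2: · MOVHI
3: ✓ CMP  NZCV=0010
4: · ADDLS
5: · MOVLE
6: · MOVLE
7: ✓ CMP  NZCV=0011
8: · ADDLS
9: ✓ ADDPL  r2←0xd6
10: · SUBEQ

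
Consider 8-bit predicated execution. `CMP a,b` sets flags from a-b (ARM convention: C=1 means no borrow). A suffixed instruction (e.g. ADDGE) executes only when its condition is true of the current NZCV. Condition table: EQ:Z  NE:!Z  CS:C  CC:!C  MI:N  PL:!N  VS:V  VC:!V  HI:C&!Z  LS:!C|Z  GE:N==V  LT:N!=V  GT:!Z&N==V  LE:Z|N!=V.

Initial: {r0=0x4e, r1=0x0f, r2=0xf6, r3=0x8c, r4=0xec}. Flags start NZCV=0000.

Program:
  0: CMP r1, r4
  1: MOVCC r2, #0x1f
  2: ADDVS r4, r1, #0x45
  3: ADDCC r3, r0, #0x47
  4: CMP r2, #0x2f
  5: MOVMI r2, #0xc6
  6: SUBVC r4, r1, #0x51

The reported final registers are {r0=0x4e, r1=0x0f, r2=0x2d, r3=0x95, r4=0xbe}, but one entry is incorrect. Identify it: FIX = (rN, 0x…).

FIX = (r2, 0xc6)

0: ✓ CMP  NZCV=0000
1: ✓ MOVCC  r2←0x1f
2: · ADDVS
3: ✓ ADDCC  r3←0x95
4: ✓ CMP  NZCV=1000
5: ✓ MOVMI  r2←0xc6
6: ✓ SUBVC  r4←0xbe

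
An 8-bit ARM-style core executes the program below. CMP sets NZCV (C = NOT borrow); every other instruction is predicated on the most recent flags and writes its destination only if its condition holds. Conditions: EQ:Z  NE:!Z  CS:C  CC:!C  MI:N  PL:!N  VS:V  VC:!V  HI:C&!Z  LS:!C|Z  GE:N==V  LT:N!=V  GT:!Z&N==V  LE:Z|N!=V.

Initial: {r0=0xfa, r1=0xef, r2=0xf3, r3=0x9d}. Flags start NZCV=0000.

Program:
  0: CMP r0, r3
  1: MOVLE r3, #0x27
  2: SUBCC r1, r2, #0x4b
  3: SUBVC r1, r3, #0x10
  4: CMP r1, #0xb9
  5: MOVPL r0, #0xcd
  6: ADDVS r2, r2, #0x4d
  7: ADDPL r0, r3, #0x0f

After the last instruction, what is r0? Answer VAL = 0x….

VAL = 0xfa

0: ✓ CMP  NZCV=0010
1: · MOVLE
2: · SUBCC
3: ✓ SUBVC  r1←0x8d
4: ✓ CMP  NZCV=1000
5: · MOVPL
6: · ADDVS
7: · ADDPL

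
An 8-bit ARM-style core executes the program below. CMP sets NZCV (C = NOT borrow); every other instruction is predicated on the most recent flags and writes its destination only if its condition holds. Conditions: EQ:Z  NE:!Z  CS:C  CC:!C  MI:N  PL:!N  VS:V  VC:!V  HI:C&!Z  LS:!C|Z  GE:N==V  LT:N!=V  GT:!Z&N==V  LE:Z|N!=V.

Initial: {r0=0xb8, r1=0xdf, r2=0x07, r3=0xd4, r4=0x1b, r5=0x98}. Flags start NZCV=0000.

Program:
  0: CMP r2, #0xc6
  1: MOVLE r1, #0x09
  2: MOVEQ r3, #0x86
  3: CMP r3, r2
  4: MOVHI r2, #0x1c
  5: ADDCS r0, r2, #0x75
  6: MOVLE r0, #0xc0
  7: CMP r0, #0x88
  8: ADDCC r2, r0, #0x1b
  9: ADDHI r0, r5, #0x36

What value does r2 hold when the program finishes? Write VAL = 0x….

VAL = 0x1c

[0] flags=0000 → (cmp)
[1] flags=0000 LE?F → skip
[2] flags=0000 EQ?F → skip
[3] flags=1010 → (cmp)
[4] flags=1010 HI?T → r2=0x1c
[5] flags=1010 CS?T → r0=0x91
[6] flags=1010 LE?T → r0=0xc0
[7] flags=0010 → (cmp)
[8] flags=0010 CC?F → skip
[9] flags=0010 HI?T → r0=0xce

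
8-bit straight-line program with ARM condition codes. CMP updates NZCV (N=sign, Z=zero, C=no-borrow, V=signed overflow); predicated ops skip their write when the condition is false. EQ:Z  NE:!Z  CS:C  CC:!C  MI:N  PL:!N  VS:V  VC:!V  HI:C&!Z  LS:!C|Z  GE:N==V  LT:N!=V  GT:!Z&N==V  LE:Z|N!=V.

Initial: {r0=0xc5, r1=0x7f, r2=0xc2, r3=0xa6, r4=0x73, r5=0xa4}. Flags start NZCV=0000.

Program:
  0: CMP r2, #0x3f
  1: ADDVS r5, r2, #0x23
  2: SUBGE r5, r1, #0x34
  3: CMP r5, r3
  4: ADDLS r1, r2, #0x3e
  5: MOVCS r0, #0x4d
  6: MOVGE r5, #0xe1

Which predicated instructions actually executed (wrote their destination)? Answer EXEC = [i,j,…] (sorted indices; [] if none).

[0] flags=1010 → (cmp)
[1] flags=1010 VS?F → skip
[2] flags=1010 GE?F → skip
[3] flags=1000 → (cmp)
[4] flags=1000 LS?T → r1=0x00
[5] flags=1000 CS?F → skip
[6] flags=1000 GE?F → skip

EXEC = [4]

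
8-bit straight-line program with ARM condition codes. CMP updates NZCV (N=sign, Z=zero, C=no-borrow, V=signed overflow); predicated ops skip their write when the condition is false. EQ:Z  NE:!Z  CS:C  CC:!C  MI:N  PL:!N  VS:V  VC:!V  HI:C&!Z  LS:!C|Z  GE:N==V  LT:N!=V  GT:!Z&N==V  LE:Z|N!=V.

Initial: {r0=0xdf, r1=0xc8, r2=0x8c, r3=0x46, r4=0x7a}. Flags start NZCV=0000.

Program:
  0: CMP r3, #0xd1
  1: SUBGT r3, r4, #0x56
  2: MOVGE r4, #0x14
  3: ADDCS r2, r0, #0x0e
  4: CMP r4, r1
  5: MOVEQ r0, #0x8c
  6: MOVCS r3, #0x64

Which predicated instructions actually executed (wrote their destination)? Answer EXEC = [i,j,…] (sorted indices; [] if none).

[0] flags=0000 → (cmp)
[1] flags=0000 GT?T → r3=0x24
[2] flags=0000 GE?T → r4=0x14
[3] flags=0000 CS?F → skip
[4] flags=0000 → (cmp)
[5] flags=0000 EQ?F → skip
[6] flags=0000 CS?F → skip

EXEC = [1,2]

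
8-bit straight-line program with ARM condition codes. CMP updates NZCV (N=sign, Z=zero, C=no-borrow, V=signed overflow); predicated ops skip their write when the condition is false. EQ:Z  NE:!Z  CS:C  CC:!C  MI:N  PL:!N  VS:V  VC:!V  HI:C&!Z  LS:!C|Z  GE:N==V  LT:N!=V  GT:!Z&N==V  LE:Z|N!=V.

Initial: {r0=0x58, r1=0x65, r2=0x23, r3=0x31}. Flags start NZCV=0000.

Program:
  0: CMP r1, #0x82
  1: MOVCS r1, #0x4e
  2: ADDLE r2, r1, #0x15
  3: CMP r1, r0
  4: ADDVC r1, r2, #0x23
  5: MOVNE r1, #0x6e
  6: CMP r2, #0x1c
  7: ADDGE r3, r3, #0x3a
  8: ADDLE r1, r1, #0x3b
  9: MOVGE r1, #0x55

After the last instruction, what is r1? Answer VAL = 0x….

0: ✓ CMP  NZCV=1001
1: · MOVCS
2: · ADDLE
3: ✓ CMP  NZCV=0010
4: ✓ ADDVC  r1←0x46
5: ✓ MOVNE  r1←0x6e
6: ✓ CMP  NZCV=0010
7: ✓ ADDGE  r3←0x6b
8: · ADDLE
9: ✓ MOVGE  r1←0x55

VAL = 0x55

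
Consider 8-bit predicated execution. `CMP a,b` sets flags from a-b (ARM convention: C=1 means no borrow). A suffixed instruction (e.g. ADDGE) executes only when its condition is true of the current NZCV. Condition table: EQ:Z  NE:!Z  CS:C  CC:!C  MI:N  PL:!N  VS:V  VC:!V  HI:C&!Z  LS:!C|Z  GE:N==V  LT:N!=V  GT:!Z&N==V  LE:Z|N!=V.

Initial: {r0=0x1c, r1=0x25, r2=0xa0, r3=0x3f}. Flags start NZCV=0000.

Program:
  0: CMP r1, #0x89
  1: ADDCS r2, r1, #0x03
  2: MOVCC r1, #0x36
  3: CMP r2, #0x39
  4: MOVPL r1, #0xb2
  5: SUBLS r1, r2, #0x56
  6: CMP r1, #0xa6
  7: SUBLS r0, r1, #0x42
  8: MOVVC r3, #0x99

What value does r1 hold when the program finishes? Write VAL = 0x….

0: ✓ CMP  NZCV=1001
1: · ADDCS
2: ✓ MOVCC  r1←0x36
3: ✓ CMP  NZCV=0011
4: ✓ MOVPL  r1←0xb2
5: · SUBLS
6: ✓ CMP  NZCV=0010
7: · SUBLS
8: ✓ MOVVC  r3←0x99

VAL = 0xb2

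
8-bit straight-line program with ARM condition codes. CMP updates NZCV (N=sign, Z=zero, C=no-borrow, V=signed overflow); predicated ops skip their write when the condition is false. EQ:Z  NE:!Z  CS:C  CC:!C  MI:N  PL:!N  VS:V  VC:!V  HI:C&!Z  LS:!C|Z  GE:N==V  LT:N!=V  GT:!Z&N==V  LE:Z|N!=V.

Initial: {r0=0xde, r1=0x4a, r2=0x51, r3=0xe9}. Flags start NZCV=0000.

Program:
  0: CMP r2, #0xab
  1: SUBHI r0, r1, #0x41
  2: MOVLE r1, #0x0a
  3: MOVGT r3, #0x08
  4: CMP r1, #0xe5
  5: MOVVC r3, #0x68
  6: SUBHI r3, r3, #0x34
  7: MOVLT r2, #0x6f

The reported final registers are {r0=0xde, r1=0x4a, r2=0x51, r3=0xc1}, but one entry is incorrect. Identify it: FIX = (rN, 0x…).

FIX = (r3, 0x68)

0: ✓ CMP  NZCV=1001
1: · SUBHI
2: · MOVLE
3: ✓ MOVGT  r3←0x08
4: ✓ CMP  NZCV=0000
5: ✓ MOVVC  r3←0x68
6: · SUBHI
7: · MOVLT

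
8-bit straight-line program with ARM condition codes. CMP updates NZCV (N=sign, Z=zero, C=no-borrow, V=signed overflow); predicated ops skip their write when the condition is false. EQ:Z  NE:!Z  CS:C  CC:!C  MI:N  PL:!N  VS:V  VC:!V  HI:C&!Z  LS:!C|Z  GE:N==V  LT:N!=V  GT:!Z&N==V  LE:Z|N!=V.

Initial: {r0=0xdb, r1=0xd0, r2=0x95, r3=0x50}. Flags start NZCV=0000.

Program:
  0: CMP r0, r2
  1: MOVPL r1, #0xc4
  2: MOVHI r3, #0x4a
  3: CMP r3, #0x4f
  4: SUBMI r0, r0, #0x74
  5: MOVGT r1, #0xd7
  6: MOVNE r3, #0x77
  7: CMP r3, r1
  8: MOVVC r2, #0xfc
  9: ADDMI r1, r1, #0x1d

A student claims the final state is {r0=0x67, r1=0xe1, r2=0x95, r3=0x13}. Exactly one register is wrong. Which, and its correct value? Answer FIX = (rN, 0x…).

FIX = (r3, 0x77)

[0] flags=0010 → (cmp)
[1] flags=0010 PL?T → r1=0xc4
[2] flags=0010 HI?T → r3=0x4a
[3] flags=1000 → (cmp)
[4] flags=1000 MI?T → r0=0x67
[5] flags=1000 GT?F → skip
[6] flags=1000 NE?T → r3=0x77
[7] flags=1001 → (cmp)
[8] flags=1001 VC?F → skip
[9] flags=1001 MI?T → r1=0xe1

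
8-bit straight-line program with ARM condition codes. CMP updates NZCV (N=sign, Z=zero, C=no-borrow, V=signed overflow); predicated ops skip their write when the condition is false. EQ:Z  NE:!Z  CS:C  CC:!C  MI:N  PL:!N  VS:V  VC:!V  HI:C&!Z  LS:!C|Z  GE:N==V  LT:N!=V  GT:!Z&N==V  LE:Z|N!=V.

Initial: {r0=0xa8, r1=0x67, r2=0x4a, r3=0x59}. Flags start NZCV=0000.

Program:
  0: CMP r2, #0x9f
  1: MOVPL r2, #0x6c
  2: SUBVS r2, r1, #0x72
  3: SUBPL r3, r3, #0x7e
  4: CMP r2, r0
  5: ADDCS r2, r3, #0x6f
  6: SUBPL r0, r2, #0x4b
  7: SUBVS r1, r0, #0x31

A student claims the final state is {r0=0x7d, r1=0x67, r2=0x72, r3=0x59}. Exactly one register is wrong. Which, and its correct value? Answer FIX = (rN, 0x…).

[0] flags=1001 → (cmp)
[1] flags=1001 PL?F → skip
[2] flags=1001 VS?T → r2=0xf5
[3] flags=1001 PL?F → skip
[4] flags=0010 → (cmp)
[5] flags=0010 CS?T → r2=0xc8
[6] flags=0010 PL?T → r0=0x7d
[7] flags=0010 VS?F → skip

FIX = (r2, 0xc8)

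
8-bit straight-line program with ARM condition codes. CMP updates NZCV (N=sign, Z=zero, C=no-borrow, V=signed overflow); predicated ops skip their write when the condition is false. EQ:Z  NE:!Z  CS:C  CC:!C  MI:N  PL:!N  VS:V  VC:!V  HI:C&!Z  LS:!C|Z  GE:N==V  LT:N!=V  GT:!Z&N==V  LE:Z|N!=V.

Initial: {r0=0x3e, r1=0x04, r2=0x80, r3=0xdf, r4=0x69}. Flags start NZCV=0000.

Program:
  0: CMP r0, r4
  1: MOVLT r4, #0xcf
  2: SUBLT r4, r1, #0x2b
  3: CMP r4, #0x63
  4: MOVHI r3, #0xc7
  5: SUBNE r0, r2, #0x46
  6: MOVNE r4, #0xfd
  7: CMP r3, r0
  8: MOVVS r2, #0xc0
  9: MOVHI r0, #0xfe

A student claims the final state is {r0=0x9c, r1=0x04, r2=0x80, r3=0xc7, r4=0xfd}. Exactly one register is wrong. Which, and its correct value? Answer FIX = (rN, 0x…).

[0] flags=1000 → (cmp)
[1] flags=1000 LT?T → r4=0xcf
[2] flags=1000 LT?T → r4=0xd9
[3] flags=0011 → (cmp)
[4] flags=0011 HI?T → r3=0xc7
[5] flags=0011 NE?T → r0=0x3a
[6] flags=0011 NE?T → r4=0xfd
[7] flags=1010 → (cmp)
[8] flags=1010 VS?F → skip
[9] flags=1010 HI?T → r0=0xfe

FIX = (r0, 0xfe)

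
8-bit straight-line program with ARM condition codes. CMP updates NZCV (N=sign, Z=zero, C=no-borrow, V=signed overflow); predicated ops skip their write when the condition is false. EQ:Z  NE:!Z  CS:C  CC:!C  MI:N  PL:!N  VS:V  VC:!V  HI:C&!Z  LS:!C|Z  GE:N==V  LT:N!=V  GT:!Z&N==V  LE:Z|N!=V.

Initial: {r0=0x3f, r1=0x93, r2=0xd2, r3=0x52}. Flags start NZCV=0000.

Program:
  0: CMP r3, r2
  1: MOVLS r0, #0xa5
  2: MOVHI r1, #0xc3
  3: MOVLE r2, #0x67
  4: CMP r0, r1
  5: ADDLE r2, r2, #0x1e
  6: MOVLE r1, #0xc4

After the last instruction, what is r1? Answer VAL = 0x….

VAL = 0x93

0: ✓ CMP  NZCV=1001
1: ✓ MOVLS  r0←0xa5
2: · MOVHI
3: · MOVLE
4: ✓ CMP  NZCV=0010
5: · ADDLE
6: · MOVLE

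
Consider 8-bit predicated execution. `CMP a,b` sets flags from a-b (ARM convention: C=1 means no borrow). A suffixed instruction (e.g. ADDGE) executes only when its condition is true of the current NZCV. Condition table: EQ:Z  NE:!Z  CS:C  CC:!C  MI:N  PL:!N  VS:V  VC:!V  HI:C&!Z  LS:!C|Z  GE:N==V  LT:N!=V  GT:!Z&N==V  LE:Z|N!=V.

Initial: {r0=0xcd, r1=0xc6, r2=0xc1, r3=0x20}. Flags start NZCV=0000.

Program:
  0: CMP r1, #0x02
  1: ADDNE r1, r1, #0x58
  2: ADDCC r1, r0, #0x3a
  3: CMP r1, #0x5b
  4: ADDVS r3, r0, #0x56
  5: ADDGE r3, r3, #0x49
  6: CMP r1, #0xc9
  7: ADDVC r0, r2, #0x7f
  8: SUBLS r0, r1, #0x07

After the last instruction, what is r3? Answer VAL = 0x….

VAL = 0x20

[0] flags=1010 → (cmp)
[1] flags=1010 NE?T → r1=0x1e
[2] flags=1010 CC?F → skip
[3] flags=1000 → (cmp)
[4] flags=1000 VS?F → skip
[5] flags=1000 GE?F → skip
[6] flags=0000 → (cmp)
[7] flags=0000 VC?T → r0=0x40
[8] flags=0000 LS?T → r0=0x17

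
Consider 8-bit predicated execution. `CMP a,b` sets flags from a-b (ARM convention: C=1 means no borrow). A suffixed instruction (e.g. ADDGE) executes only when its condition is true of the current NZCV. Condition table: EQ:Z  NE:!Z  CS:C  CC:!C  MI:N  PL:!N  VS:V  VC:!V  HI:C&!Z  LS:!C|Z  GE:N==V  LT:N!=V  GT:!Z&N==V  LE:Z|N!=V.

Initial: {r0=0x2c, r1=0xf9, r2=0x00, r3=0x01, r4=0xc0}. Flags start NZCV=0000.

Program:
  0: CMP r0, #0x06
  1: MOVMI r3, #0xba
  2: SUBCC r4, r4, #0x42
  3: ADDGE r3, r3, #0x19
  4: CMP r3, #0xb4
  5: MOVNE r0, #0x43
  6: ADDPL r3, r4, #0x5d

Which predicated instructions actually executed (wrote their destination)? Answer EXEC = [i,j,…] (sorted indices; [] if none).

[0] flags=0010 → (cmp)
[1] flags=0010 MI?F → skip
[2] flags=0010 CC?F → skip
[3] flags=0010 GE?T → r3=0x1a
[4] flags=0000 → (cmp)
[5] flags=0000 NE?T → r0=0x43
[6] flags=0000 PL?T → r3=0x1d

EXEC = [3,5,6]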